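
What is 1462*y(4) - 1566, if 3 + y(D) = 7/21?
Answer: -16394/3 ≈ -5464.7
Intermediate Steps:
y(D) = -8/3 (y(D) = -3 + 7/21 = -3 + 7*(1/21) = -3 + ⅓ = -8/3)
1462*y(4) - 1566 = 1462*(-8/3) - 1566 = -11696/3 - 1566 = -16394/3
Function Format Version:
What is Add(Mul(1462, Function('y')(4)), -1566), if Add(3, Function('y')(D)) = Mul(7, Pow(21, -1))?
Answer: Rational(-16394, 3) ≈ -5464.7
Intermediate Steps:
Function('y')(D) = Rational(-8, 3) (Function('y')(D) = Add(-3, Mul(7, Pow(21, -1))) = Add(-3, Mul(7, Rational(1, 21))) = Add(-3, Rational(1, 3)) = Rational(-8, 3))
Add(Mul(1462, Function('y')(4)), -1566) = Add(Mul(1462, Rational(-8, 3)), -1566) = Add(Rational(-11696, 3), -1566) = Rational(-16394, 3)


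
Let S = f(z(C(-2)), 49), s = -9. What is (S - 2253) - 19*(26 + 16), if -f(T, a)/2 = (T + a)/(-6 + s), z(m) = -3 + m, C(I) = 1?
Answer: -45671/15 ≈ -3044.7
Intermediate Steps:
f(T, a) = 2*T/15 + 2*a/15 (f(T, a) = -2*(T + a)/(-6 - 9) = -2*(T + a)/(-15) = -2*(T + a)*(-1)/15 = -2*(-T/15 - a/15) = 2*T/15 + 2*a/15)
S = 94/15 (S = 2*(-3 + 1)/15 + (2/15)*49 = (2/15)*(-2) + 98/15 = -4/15 + 98/15 = 94/15 ≈ 6.2667)
(S - 2253) - 19*(26 + 16) = (94/15 - 2253) - 19*(26 + 16) = -33701/15 - 19*42 = -33701/15 - 798 = -45671/15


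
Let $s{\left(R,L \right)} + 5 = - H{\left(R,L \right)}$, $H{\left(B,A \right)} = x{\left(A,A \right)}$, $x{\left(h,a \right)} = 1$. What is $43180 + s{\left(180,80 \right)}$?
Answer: $43174$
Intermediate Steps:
$H{\left(B,A \right)} = 1$
$s{\left(R,L \right)} = -6$ ($s{\left(R,L \right)} = -5 - 1 = -6$)
$43180 + s{\left(180,80 \right)} = 43180 - 6 = 43174$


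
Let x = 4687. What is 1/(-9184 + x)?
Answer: -1/4497 ≈ -0.00022237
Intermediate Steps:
1/(-9184 + x) = 1/(-9184 + 4687) = 1/(-4497) = -1/4497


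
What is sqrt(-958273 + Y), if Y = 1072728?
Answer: sqrt(114455) ≈ 338.31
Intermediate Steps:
sqrt(-958273 + Y) = sqrt(-958273 + 1072728) = sqrt(114455)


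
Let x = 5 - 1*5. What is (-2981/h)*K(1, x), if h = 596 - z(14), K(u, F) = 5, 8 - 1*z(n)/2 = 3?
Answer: -14905/586 ≈ -25.435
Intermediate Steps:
z(n) = 10 (z(n) = 16 - 2*3 = 16 - 6 = 10)
x = 0 (x = 5 - 5 = 0)
h = 586 (h = 596 - 1*10 = 596 - 10 = 586)
(-2981/h)*K(1, x) = -2981/586*5 = -14905/586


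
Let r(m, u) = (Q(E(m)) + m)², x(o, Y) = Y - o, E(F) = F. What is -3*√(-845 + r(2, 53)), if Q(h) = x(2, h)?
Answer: -87*I ≈ -87.0*I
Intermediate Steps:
Q(h) = -2 + h (Q(h) = h - 1*2 = h - 2 = -2 + h)
r(m, u) = (-2 + 2*m)² (r(m, u) = ((-2 + m) + m)² = (-2 + 2*m)²)
-3*√(-845 + r(2, 53)) = -3*√(-845 + 4*(-1 + 2)²) = -3*√(-845 + 4*1²) = -3*√(-845 + 4*1) = -3*√(-845 + 4) = -87*I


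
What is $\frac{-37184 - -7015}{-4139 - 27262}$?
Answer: $\frac{30169}{31401} \approx 0.96077$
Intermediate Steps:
$\frac{-37184 - -7015}{-4139 - 27262} = \frac{-37184 + 7015}{-31401} = \left(-30169\right) \left(- \frac{1}{31401}\right) = \frac{30169}{31401}$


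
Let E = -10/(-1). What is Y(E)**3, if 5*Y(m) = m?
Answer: 8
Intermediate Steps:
E = 10 (E = -10*(-1) = 10)
Y(m) = m/5
Y(E)**3 = ((1/5)*10)**3 = 2**3 = 8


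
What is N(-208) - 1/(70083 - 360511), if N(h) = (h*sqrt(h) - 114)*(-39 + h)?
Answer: 8177871625/290428 + 205504*I*sqrt(13) ≈ 28158.0 + 7.4096e+5*I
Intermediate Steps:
N(h) = (-114 + h**(3/2))*(-39 + h) (N(h) = (h**(3/2) - 114)*(-39 + h) = (-114 + h**(3/2))*(-39 + h))
N(-208) - 1/(70083 - 360511) = (4446 + (-208)**(5/2) - 114*(-208) - (-32448)*I*sqrt(13)) - 1/(70083 - 360511) = (4446 + 173056*I*sqrt(13) + 23712 - (-32448)*I*sqrt(13)) - 1/(-290428) = (4446 + 173056*I*sqrt(13) + 23712 + 32448*I*sqrt(13)) - 1*(-1/290428) = (28158 + 205504*I*sqrt(13)) + 1/290428 = 8177871625/290428 + 205504*I*sqrt(13)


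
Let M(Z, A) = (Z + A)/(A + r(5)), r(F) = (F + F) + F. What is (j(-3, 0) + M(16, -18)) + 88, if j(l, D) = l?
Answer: 257/3 ≈ 85.667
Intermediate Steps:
r(F) = 3*F (r(F) = 2*F + F = 3*F)
M(Z, A) = (A + Z)/(15 + A) (M(Z, A) = (Z + A)/(A + 3*5) = (A + Z)/(A + 15) = (A + Z)/(15 + A))
(j(-3, 0) + M(16, -18)) + 88 = (-3 + (-18 + 16)/(15 - 18)) + 88 = (-3 - 2/(-3)) + 88 = (-3 - ⅓*(-2)) + 88 = (-3 + ⅔) + 88 = -7/3 + 88 = 257/3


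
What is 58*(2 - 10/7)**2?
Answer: 928/49 ≈ 18.939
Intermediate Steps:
58*(2 - 10/7)**2 = 58*(4/7)**2 = 58*(16/49) = 928/49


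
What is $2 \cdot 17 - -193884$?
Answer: $193918$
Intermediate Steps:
$2 \cdot 17 - -193884 = 34 + 193884 = 193918$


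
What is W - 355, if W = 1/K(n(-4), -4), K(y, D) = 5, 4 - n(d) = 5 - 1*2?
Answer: -1774/5 ≈ -354.80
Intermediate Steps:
n(d) = 1 (n(d) = 4 - (5 - 1*2) = 4 - (5 - 2) = 4 - 1*3 = 4 - 3 = 1)
W = ⅕ (W = 1/5 = ⅕ ≈ 0.20000)
W - 355 = ⅕ - 355 = -1774/5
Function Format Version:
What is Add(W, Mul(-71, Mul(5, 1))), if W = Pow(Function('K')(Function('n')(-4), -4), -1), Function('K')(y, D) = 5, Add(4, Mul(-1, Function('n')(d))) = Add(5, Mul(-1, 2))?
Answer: Rational(-1774, 5) ≈ -354.80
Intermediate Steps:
Function('n')(d) = 1 (Function('n')(d) = Add(4, Mul(-1, Add(5, Mul(-1, 2)))) = Add(4, Mul(-1, Add(5, -2))) = Add(4, Mul(-1, 3)) = Add(4, -3) = 1)
W = Rational(1, 5) (W = Pow(5, -1) = Rational(1, 5) ≈ 0.20000)
Add(W, Mul(-71, Mul(5, 1))) = Add(Rational(1, 5), Mul(-71, Mul(5, 1))) = Add(Rational(1, 5), Mul(-71, 5)) = Add(Rational(1, 5), -355) = Rational(-1774, 5)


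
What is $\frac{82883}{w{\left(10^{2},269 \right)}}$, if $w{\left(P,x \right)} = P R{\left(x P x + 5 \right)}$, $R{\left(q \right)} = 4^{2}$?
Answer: $\frac{82883}{1600} \approx 51.802$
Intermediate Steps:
$R{\left(q \right)} = 16$
$w{\left(P,x \right)} = 16 P$ ($w{\left(P,x \right)} = P 16 = 16 P$)
$\frac{82883}{w{\left(10^{2},269 \right)}} = \frac{82883}{16 \cdot 10^{2}} = \frac{82883}{16 \cdot 100} = \frac{82883}{1600}$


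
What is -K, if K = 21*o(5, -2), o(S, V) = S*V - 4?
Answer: 294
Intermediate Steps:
o(S, V) = -4 + S*V
K = -294 (K = 21*(-4 + 5*(-2)) = 21*(-4 - 10) = 21*(-14) = -294)
-K = -1*(-294) = 294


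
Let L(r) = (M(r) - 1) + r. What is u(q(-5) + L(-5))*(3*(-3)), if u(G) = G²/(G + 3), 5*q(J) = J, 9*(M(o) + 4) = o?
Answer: 10816/77 ≈ 140.47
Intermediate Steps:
M(o) = -4 + o/9
q(J) = J/5
L(r) = -5 + 10*r/9 (L(r) = ((-4 + r/9) - 1) + r = (-5 + r/9) + r = -5 + 10*r/9)
u(G) = G²/(3 + G)
u(q(-5) + L(-5))*(3*(-3)) = (((⅕)*(-5) + (-5 + (10/9)*(-5)))²/(3 + ((⅕)*(-5) + (-5 + (10/9)*(-5)))))*(3*(-3)) = ((-1 + (-5 - 50/9))²/(3 + (-1 + (-5 - 50/9))))*(-9) = ((-1 - 95/9)²/(3 + (-1 - 95/9)))*(-9) = ((-104/9)²/(3 - 104/9))*(-9) = (10816/(81*(-77/9)))*(-9) = ((10816/81)*(-9/77))*(-9) = -10816/693*(-9) = 10816/77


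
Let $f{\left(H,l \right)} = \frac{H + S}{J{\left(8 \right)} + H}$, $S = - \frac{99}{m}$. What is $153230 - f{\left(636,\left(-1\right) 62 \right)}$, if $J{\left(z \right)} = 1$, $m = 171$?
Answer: $\frac{1854530617}{12103} \approx 1.5323 \cdot 10^{5}$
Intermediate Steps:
$S = - \frac{11}{19}$ ($S = - \frac{99}{171} = \left(-99\right) \frac{1}{171} = - \frac{11}{19} \approx -0.57895$)
$f{\left(H,l \right)} = \frac{- \frac{11}{19} + H}{1 + H}$ ($f{\left(H,l \right)} = \frac{H - \frac{11}{19}}{1 + H} = \frac{- \frac{11}{19} + H}{1 + H}$)
$153230 - f{\left(636,\left(-1\right) 62 \right)} = 153230 - \frac{- \frac{11}{19} + 636}{1 + 636} = 153230 - \frac{1}{637} \cdot \frac{12073}{19} = 153230 - \frac{12073}{12103} = \frac{1854530617}{12103}$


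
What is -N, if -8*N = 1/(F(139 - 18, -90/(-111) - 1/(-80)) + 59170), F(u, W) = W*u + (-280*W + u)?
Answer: 370/175113877 ≈ 2.1129e-6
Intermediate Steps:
F(u, W) = u - 280*W + W*u (F(u, W) = W*u + (u - 280*W) = u - 280*W + W*u)
N = -370/175113877 (N = -1/(8*(((139 - 18) - 280*(-90/(-111) - 1/(-80)) + (-90/(-111) - 1/(-80))*(139 - 18)) + 59170)) = -1/(8*((121 - 280*(-90*(-1/111) - 1*(-1/80)) + (-90*(-1/111) - 1*(-1/80))*121) + 59170)) = -1/(8*((121 - 280*(30/37 + 1/80) + (30/37 + 1/80)*121) + 59170)) = -1/(8*((121 - 280*2437/2960 + (2437/2960)*121) + 59170)) = -1/(8*((121 - 17059/74 + 294877/2960) + 59170)) = -1/(8*(-29323/2960 + 59170)) = -1/(8*175113877/2960) = -⅛*2960/175113877 = -370/175113877 ≈ -2.1129e-6)
-N = -1*(-370/175113877) = 370/175113877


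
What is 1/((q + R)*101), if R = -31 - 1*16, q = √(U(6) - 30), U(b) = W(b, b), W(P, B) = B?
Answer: -47/225533 - 2*I*√6/225533 ≈ -0.0002084 - 2.1722e-5*I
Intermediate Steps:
U(b) = b
q = 2*I*√6 (q = √(6 - 30) = √(-24) = 2*I*√6 ≈ 4.899*I)
R = -47 (R = -31 - 16 = -47)
1/((q + R)*101) = 1/((2*I*√6 - 47)*101) = 1/((-47 + 2*I*√6)*101) = 1/(-4747 + 202*I*√6)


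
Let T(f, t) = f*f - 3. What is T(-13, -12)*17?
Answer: 2822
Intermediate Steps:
T(f, t) = -3 + f**2 (T(f, t) = f**2 - 3 = -3 + f**2)
T(-13, -12)*17 = (-3 + (-13)**2)*17 = (-3 + 169)*17 = 166*17 = 2822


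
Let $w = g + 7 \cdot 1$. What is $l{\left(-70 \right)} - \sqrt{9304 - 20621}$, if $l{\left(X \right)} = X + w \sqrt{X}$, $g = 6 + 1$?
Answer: $-70 - i \sqrt{11317} + 14 i \sqrt{70} \approx -70.0 + 10.751 i$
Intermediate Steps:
$g = 7$
$w = 14$ ($w = 7 + 7 \cdot 1 = 7 + 7 = 14$)
$l{\left(X \right)} = X + 14 \sqrt{X}$
$l{\left(-70 \right)} - \sqrt{9304 - 20621} = \left(-70 + 14 \sqrt{-70}\right) - \sqrt{9304 - 20621} = \left(-70 + 14 i \sqrt{70}\right) - \sqrt{-11317} = \left(-70 + 14 i \sqrt{70}\right) - i \sqrt{11317} = -70 - i \sqrt{11317} + 14 i \sqrt{70}$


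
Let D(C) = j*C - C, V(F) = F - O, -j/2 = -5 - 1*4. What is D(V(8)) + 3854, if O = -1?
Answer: 4007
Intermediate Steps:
j = 18 (j = -2*(-5 - 1*4) = -2*(-5 - 4) = -2*(-9) = 18)
V(F) = 1 + F (V(F) = F - 1*(-1) = F + 1 = 1 + F)
D(C) = 17*C (D(C) = 18*C - C = 17*C)
D(V(8)) + 3854 = 17*(1 + 8) + 3854 = 17*9 + 3854 = 153 + 3854 = 4007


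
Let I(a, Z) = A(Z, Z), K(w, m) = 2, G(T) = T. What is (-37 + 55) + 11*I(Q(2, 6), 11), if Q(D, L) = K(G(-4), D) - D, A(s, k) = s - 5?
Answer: 84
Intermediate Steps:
A(s, k) = -5 + s
Q(D, L) = 2 - D
I(a, Z) = -5 + Z
(-37 + 55) + 11*I(Q(2, 6), 11) = (-37 + 55) + 11*(-5 + 11) = 18 + 11*6 = 18 + 66 = 84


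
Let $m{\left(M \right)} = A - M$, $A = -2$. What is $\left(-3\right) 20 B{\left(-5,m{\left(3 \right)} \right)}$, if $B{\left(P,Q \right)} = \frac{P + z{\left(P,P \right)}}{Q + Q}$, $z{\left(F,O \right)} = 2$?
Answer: $-18$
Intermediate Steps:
$m{\left(M \right)} = -2 - M$
$B{\left(P,Q \right)} = \frac{2 + P}{2 Q}$ ($B{\left(P,Q \right)} = \frac{P + 2}{Q + Q} = \frac{2 + P}{2 Q}$)
$\left(-3\right) 20 B{\left(-5,m{\left(3 \right)} \right)} = \left(-3\right) 20 \frac{2 - 5}{2 \left(-2 - 3\right)} = - 60 \cdot \frac{1}{2} \frac{1}{-2 - 3} \left(-3\right) = - 60 \cdot \frac{1}{2} \frac{1}{-5} \left(-3\right) = - 60 \cdot \frac{1}{2} \left(- \frac{1}{5}\right) \left(-3\right) = \left(-60\right) \frac{3}{10} = -18$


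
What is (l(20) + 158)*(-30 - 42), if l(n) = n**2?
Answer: -40176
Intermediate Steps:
(l(20) + 158)*(-30 - 42) = (20**2 + 158)*(-30 - 42) = (400 + 158)*(-72) = 558*(-72) = -40176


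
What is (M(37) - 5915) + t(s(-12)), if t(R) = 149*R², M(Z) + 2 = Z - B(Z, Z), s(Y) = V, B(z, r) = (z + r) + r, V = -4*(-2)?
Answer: 3545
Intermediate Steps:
V = 8
B(z, r) = z + 2*r (B(z, r) = (r + z) + r = z + 2*r)
s(Y) = 8
M(Z) = -2 - 2*Z (M(Z) = -2 + (Z - (Z + 2*Z)) = -2 + (Z - 3*Z) = -2 - 2*Z)
(M(37) - 5915) + t(s(-12)) = ((-2 - 2*37) - 5915) + 149*8² = ((-2 - 74) - 5915) + 149*64 = (-76 - 5915) + 9536 = -5991 + 9536 = 3545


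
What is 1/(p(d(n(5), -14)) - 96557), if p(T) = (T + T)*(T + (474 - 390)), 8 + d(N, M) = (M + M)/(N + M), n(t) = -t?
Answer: -361/35222133 ≈ -1.0249e-5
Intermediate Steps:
d(N, M) = -8 + 2*M/(M + N) (d(N, M) = -8 + (M + M)/(N + M) = -8 + (2*M)/(M + N) = -8 + 2*M/(M + N))
p(T) = 2*T*(84 + T) (p(T) = (2*T)*(T + 84) = (2*T)*(84 + T) = 2*T*(84 + T))
1/(p(d(n(5), -14)) - 96557) = 1/(2*(2*(-(-4)*5 - 3*(-14))/(-14 - 1*5))*(84 + 2*(-(-4)*5 - 3*(-14))/(-14 - 1*5)) - 96557) = 1/(2*(2*(-4*(-5) + 42)/(-14 - 5))*(84 + 2*(-4*(-5) + 42)/(-14 - 5)) - 96557) = 1/(2*(2*(20 + 42)/(-19))*(84 + 2*(20 + 42)/(-19)) - 96557) = 1/(2*(2*(-1/19)*62)*(84 + 2*(-1/19)*62) - 96557) = 1/(2*(-124/19)*(84 - 124/19) - 96557) = 1/(2*(-124/19)*(1472/19) - 96557) = 1/(-365056/361 - 96557) = 1/(-35222133/361) = -361/35222133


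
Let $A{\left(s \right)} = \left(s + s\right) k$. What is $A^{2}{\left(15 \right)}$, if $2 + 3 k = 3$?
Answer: $100$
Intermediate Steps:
$k = \frac{1}{3}$ ($k = - \frac{2}{3} + \frac{1}{3} \cdot 3 = - \frac{2}{3} + 1 = \frac{1}{3} \approx 0.33333$)
$A{\left(s \right)} = \frac{2 s}{3}$ ($A{\left(s \right)} = \left(s + s\right) \frac{1}{3} = 2 s \frac{1}{3} = \frac{2 s}{3}$)
$A^{2}{\left(15 \right)} = \left(\frac{2}{3} \cdot 15\right)^{2} = 10^{2} = 100$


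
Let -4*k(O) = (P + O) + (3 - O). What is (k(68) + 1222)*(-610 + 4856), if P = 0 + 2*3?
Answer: 10358117/2 ≈ 5.1791e+6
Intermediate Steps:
P = 6 (P = 0 + 6 = 6)
k(O) = -9/4 (k(O) = -((6 + O) + (3 - O))/4 = -¼*9 = -9/4)
(k(68) + 1222)*(-610 + 4856) = (-9/4 + 1222)*(-610 + 4856) = (4879/4)*4246 = 10358117/2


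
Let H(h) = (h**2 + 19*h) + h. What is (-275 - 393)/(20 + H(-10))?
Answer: 167/20 ≈ 8.3500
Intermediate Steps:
H(h) = h**2 + 20*h
(-275 - 393)/(20 + H(-10)) = (-275 - 393)/(20 - 10*(20 - 10)) = -668/(20 - 10*10) = -668/(20 - 100) = -668/(-80) = -668*(-1/80) = 167/20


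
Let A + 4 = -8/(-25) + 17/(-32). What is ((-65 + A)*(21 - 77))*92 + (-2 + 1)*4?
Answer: 8914309/25 ≈ 3.5657e+5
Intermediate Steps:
A = -3369/800 (A = -4 + (-8/(-25) + 17/(-32)) = -4 + (-8*(-1/25) + 17*(-1/32)) = -4 + (8/25 - 17/32) = -4 - 169/800 = -3369/800 ≈ -4.2113)
((-65 + A)*(21 - 77))*92 + (-2 + 1)*4 = ((-65 - 3369/800)*(21 - 77))*92 + (-2 + 1)*4 = -55369/800*(-56)*92 - 1*4 = (387583/100)*92 - 4 = 8914409/25 - 4 = 8914309/25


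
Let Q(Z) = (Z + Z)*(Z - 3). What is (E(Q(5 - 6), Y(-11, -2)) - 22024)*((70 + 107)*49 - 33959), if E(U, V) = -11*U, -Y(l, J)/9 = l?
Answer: 559124032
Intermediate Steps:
Y(l, J) = -9*l
Q(Z) = 2*Z*(-3 + Z) (Q(Z) = (2*Z)*(-3 + Z) = 2*Z*(-3 + Z))
(E(Q(5 - 6), Y(-11, -2)) - 22024)*((70 + 107)*49 - 33959) = (-22*(5 - 6)*(-3 + (5 - 6)) - 22024)*((70 + 107)*49 - 33959) = (-22*(-1)*(-3 - 1) - 22024)*(177*49 - 33959) = (-22*(-1)*(-4) - 22024)*(8673 - 33959) = (-11*8 - 22024)*(-25286) = (-88 - 22024)*(-25286) = -22112*(-25286) = 559124032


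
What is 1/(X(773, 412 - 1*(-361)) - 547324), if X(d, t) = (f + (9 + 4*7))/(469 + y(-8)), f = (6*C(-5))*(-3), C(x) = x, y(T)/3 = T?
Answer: -445/243559053 ≈ -1.8271e-6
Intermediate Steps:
y(T) = 3*T
f = 90 (f = (6*(-5))*(-3) = -30*(-3) = 90)
X(d, t) = 127/445 (X(d, t) = (90 + (9 + 4*7))/(469 + 3*(-8)) = (90 + (9 + 28))/(469 - 24) = (90 + 37)/445 = 127*(1/445) = 127/445)
1/(X(773, 412 - 1*(-361)) - 547324) = 1/(127/445 - 547324) = 1/(-243559053/445) = -445/243559053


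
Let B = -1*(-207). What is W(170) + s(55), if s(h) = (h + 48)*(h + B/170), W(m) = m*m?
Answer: 5897371/170 ≈ 34690.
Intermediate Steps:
B = 207
W(m) = m²
s(h) = (48 + h)*(207/170 + h) (s(h) = (h + 48)*(h + 207/170) = (48 + h)*(h + 207*(1/170)) = (48 + h)*(h + 207/170) = (48 + h)*(207/170 + h))
W(170) + s(55) = 170² + (4968/85 + 55² + (8367/170)*55) = 28900 + (4968/85 + 3025 + 92037/34) = 28900 + 984371/170 = 5897371/170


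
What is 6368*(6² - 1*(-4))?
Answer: 254720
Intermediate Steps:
6368*(6² - 1*(-4)) = 6368*(36 + 4) = 6368*40 = 254720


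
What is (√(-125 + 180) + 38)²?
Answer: (38 + √55)² ≈ 2062.6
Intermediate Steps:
(√(-125 + 180) + 38)² = (√55 + 38)² = (38 + √55)²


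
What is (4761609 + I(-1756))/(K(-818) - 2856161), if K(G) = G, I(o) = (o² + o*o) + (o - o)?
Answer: -10928681/2856979 ≈ -3.8253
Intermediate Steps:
I(o) = 2*o² (I(o) = (o² + o²) + 0 = 2*o² + 0 = 2*o²)
(4761609 + I(-1756))/(K(-818) - 2856161) = (4761609 + 2*(-1756)²)/(-818 - 2856161) = (4761609 + 2*3083536)/(-2856979) = (4761609 + 6167072)*(-1/2856979) = 10928681*(-1/2856979) = -10928681/2856979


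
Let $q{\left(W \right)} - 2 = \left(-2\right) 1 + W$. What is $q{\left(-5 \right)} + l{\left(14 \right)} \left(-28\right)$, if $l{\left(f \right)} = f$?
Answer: $-397$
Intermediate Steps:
$q{\left(W \right)} = W$ ($q{\left(W \right)} = 2 + \left(\left(-2\right) 1 + W\right) = 2 + \left(-2 + W\right) = W$)
$q{\left(-5 \right)} + l{\left(14 \right)} \left(-28\right) = -5 + 14 \left(-28\right) = -5 - 392 = -397$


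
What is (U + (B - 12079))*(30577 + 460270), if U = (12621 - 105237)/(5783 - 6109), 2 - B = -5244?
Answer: -523964937937/163 ≈ -3.2145e+9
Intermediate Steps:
B = 5246 (B = 2 - 1*(-5244) = 2 + 5244 = 5246)
U = 46308/163 (U = -92616/(-326) = -92616*(-1/326) = 46308/163 ≈ 284.10)
(U + (B - 12079))*(30577 + 460270) = (46308/163 + (5246 - 12079))*(30577 + 460270) = (46308/163 - 6833)*490847 = -1067471/163*490847 = -523964937937/163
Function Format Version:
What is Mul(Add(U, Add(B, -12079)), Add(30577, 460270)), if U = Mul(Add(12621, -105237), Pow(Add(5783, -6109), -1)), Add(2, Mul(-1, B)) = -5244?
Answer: Rational(-523964937937, 163) ≈ -3.2145e+9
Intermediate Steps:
B = 5246 (B = Add(2, Mul(-1, -5244)) = Add(2, 5244) = 5246)
U = Rational(46308, 163) (U = Mul(-92616, Pow(-326, -1)) = Mul(-92616, Rational(-1, 326)) = Rational(46308, 163) ≈ 284.10)
Mul(Add(U, Add(B, -12079)), Add(30577, 460270)) = Mul(Add(Rational(46308, 163), Add(5246, -12079)), Add(30577, 460270)) = Mul(Add(Rational(46308, 163), -6833), 490847) = Mul(Rational(-1067471, 163), 490847) = Rational(-523964937937, 163)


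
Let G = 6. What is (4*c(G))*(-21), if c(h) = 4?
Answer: -336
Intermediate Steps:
(4*c(G))*(-21) = (4*4)*(-21) = 16*(-21) = -336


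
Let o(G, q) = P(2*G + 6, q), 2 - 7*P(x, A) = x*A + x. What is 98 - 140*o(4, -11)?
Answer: -2742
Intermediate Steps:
P(x, A) = 2/7 - x/7 - A*x/7 (P(x, A) = 2/7 - (x*A + x)/7 = 2/7 - (A*x + x)/7 = 2/7 - (x + A*x)/7 = 2/7 + (-x/7 - A*x/7) = 2/7 - x/7 - A*x/7)
o(G, q) = -4/7 - 2*G/7 - q*(6 + 2*G)/7 (o(G, q) = 2/7 - (2*G + 6)/7 - q*(2*G + 6)/7 = 2/7 - (6 + 2*G)/7 - q*(6 + 2*G)/7 = 2/7 + (-6/7 - 2*G/7) - q*(6 + 2*G)/7 = -4/7 - 2*G/7 - q*(6 + 2*G)/7)
98 - 140*o(4, -11) = 98 - 140*(-4/7 - 2/7*4 - 2/7*(-11)*(3 + 4)) = 98 - 140*(-4/7 - 8/7 - 2/7*(-11)*7) = 98 - 140*(-4/7 - 8/7 + 22) = 98 - 140*142/7 = 98 - 2840 = -2742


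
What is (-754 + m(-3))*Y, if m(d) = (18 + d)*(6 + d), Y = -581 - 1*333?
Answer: 648026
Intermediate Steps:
Y = -914 (Y = -581 - 333 = -914)
m(d) = (6 + d)*(18 + d)
(-754 + m(-3))*Y = (-754 + (108 + (-3)² + 24*(-3)))*(-914) = (-754 + (108 + 9 - 72))*(-914) = (-754 + 45)*(-914) = -709*(-914) = 648026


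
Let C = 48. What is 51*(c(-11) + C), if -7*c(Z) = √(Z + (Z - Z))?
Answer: 2448 - 51*I*√11/7 ≈ 2448.0 - 24.164*I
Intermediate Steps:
c(Z) = -√Z/7 (c(Z) = -√(Z + (Z - Z))/7 = -√(Z + 0)/7 = -√Z/7)
51*(c(-11) + C) = 51*(-I*√11/7 + 48) = 51*(48 - I*√11/7) = 2448 - 51*I*√11/7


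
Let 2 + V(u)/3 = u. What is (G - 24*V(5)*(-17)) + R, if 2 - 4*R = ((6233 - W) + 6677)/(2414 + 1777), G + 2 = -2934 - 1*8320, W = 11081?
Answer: -127131623/16764 ≈ -7583.6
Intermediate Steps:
V(u) = -6 + 3*u
G = -11256 (G = -2 + (-2934 - 1*8320) = -2 + (-2934 - 8320) = -2 - 11254 = -11256)
R = 6553/16764 (R = ½ - ((6233 - 1*11081) + 6677)/(4*(2414 + 1777)) = ½ - ((6233 - 11081) + 6677)/(4*4191) = ½ - (-4848 + 6677)/(4*4191) = ½ - 1829/(4*4191) = ½ - ¼*1829/4191 = ½ - 1829/16764 = 6553/16764 ≈ 0.39090)
(G - 24*V(5)*(-17)) + R = (-11256 - 24*(-6 + 3*5)*(-17)) + 6553/16764 = (-11256 - 24*(-6 + 15)*(-17)) + 6553/16764 = (-11256 - 24*9*(-17)) + 6553/16764 = (-11256 - 216*(-17)) + 6553/16764 = (-11256 - 1*(-3672)) + 6553/16764 = (-11256 + 3672) + 6553/16764 = -7584 + 6553/16764 = -127131623/16764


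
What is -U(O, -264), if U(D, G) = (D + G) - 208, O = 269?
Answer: 203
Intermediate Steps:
U(D, G) = -208 + D + G
-U(O, -264) = -(-208 + 269 - 264) = -1*(-203) = 203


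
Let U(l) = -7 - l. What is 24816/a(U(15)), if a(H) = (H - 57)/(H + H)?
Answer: 1091904/79 ≈ 13822.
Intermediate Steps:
a(H) = (-57 + H)/(2*H) (a(H) = (-57 + H)/((2*H)) = (-57 + H)*(1/(2*H)) = (-57 + H)/(2*H))
24816/a(U(15)) = 24816/(((-57 + (-7 - 1*15))/(2*(-7 - 1*15)))) = 24816/(((-57 + (-7 - 15))/(2*(-7 - 15)))) = 24816/(((½)*(-57 - 22)/(-22))) = 24816/(((½)*(-1/22)*(-79))) = 24816/(79/44) = 24816*(44/79) = 1091904/79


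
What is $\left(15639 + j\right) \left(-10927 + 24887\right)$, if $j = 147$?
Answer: $220372560$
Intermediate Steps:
$\left(15639 + j\right) \left(-10927 + 24887\right) = \left(15639 + 147\right) \left(-10927 + 24887\right) = 15786 \cdot 13960 = 220372560$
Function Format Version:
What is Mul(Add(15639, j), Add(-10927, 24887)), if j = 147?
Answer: 220372560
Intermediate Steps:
Mul(Add(15639, j), Add(-10927, 24887)) = Mul(Add(15639, 147), Add(-10927, 24887)) = Mul(15786, 13960) = 220372560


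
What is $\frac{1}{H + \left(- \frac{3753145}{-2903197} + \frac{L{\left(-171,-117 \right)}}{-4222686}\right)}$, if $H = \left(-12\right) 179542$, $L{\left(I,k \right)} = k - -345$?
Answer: $- \frac{185746807987}{400192000678694379} \approx -4.6414 \cdot 10^{-7}$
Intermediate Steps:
$L{\left(I,k \right)} = 345 + k$ ($L{\left(I,k \right)} = k + 345 = 345 + k$)
$H = -2154504$
$\frac{1}{H + \left(- \frac{3753145}{-2903197} + \frac{L{\left(-171,-117 \right)}}{-4222686}\right)} = \frac{1}{-2154504 + \left(- \frac{3753145}{-2903197} + \frac{345 - 117}{-4222686}\right)} = \frac{1}{-2154504 + \left(\left(-3753145\right) \left(- \frac{1}{2903197}\right) + 228 \left(- \frac{1}{4222686}\right)\right)} = \frac{1}{-2154504 + \left(\frac{341195}{263927} - \frac{38}{703781}\right)} = \frac{1}{-2154504 + \frac{240116529069}{185746807987}} = \frac{1}{- \frac{400192000678694379}{185746807987}} = - \frac{185746807987}{400192000678694379}$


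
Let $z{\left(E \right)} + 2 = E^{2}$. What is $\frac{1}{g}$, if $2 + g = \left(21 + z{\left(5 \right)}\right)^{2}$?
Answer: $\frac{1}{1934} \approx 0.00051706$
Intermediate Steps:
$z{\left(E \right)} = -2 + E^{2}$
$g = 1934$ ($g = -2 + \left(21 - \left(2 - 5^{2}\right)\right)^{2} = -2 + \left(21 + \left(-2 + 25\right)\right)^{2} = -2 + \left(21 + 23\right)^{2} = -2 + 44^{2} = -2 + 1936 = 1934$)
$\frac{1}{g} = \frac{1}{1934}$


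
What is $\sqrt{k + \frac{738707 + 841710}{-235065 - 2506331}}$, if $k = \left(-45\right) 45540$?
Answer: $\frac{i \sqrt{3850252578800367733}}{1370698} \approx 1431.5 i$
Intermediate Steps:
$k = -2049300$
$\sqrt{k + \frac{738707 + 841710}{-235065 - 2506331}} = \sqrt{-2049300 + \frac{738707 + 841710}{-235065 - 2506331}} = \sqrt{-2049300 + \frac{1580417}{-2741396}} = \sqrt{-2049300 + 1580417 \left(- \frac{1}{2741396}\right)} = \sqrt{-2049300 - \frac{1580417}{2741396}} = \sqrt{- \frac{5617944403217}{2741396}} = \frac{i \sqrt{3850252578800367733}}{1370698}$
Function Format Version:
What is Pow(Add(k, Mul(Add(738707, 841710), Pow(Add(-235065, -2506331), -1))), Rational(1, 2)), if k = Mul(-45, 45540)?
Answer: Mul(Rational(1, 1370698), I, Pow(3850252578800367733, Rational(1, 2))) ≈ Mul(1431.5, I)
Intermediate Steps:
k = -2049300
Pow(Add(k, Mul(Add(738707, 841710), Pow(Add(-235065, -2506331), -1))), Rational(1, 2)) = Pow(Add(-2049300, Mul(Add(738707, 841710), Pow(Add(-235065, -2506331), -1))), Rational(1, 2)) = Pow(Add(-2049300, Mul(1580417, Pow(-2741396, -1))), Rational(1, 2)) = Pow(Add(-2049300, Mul(1580417, Rational(-1, 2741396))), Rational(1, 2)) = Pow(Add(-2049300, Rational(-1580417, 2741396)), Rational(1, 2)) = Pow(Rational(-5617944403217, 2741396), Rational(1, 2)) = Mul(Rational(1, 1370698), I, Pow(3850252578800367733, Rational(1, 2)))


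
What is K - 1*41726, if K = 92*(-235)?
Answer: -63346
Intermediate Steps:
K = -21620
K - 1*41726 = -21620 - 1*41726 = -21620 - 41726 = -63346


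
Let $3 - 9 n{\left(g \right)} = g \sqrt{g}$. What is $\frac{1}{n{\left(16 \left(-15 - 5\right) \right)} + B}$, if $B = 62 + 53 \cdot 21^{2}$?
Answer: $\frac{949131}{22259585362} - \frac{5760 i \sqrt{5}}{11129792681} \approx 4.2639 \cdot 10^{-5} - 1.1572 \cdot 10^{-6} i$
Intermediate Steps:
$n{\left(g \right)} = \frac{1}{3} - \frac{g^{\frac{3}{2}}}{9}$ ($n{\left(g \right)} = \frac{1}{3} - \frac{g \sqrt{g}}{9} = \frac{1}{3} - \frac{g^{\frac{3}{2}}}{9}$)
$B = 23435$ ($B = 62 + 53 \cdot 441 = 62 + 23373 = 23435$)
$\frac{1}{n{\left(16 \left(-15 - 5\right) \right)} + B} = \frac{1}{\left(\frac{1}{3} - \frac{\left(16 \left(-15 - 5\right)\right)^{\frac{3}{2}}}{9}\right) + 23435} = \frac{1}{\left(\frac{1}{3} - \frac{\left(16 \left(-20\right)\right)^{\frac{3}{2}}}{9}\right) + 23435} = \frac{1}{\left(\frac{1}{3} - \frac{\left(-320\right)^{\frac{3}{2}}}{9}\right) + 23435} = \frac{1}{\left(\frac{1}{3} - \frac{\left(-2560\right) i \sqrt{5}}{9}\right) + 23435} = \frac{1}{\left(\frac{1}{3} + \frac{2560 i \sqrt{5}}{9}\right) + 23435} = \frac{1}{\frac{70306}{3} + \frac{2560 i \sqrt{5}}{9}}$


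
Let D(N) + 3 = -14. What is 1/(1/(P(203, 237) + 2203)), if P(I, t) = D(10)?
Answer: 2186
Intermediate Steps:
D(N) = -17 (D(N) = -3 - 14 = -17)
P(I, t) = -17
1/(1/(P(203, 237) + 2203)) = 1/(1/(-17 + 2203)) = 1/(1/2186) = 2186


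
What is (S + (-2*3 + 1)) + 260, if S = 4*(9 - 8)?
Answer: 259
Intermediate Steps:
S = 4 (S = 4*1 = 4)
(S + (-2*3 + 1)) + 260 = (4 + (-2*3 + 1)) + 260 = (4 + (-6 + 1)) + 260 = (4 - 5) + 260 = -1 + 260 = 259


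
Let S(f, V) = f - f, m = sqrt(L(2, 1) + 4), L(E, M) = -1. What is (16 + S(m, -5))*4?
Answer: 64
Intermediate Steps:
m = sqrt(3) (m = sqrt(-1 + 4) = sqrt(3) ≈ 1.7320)
S(f, V) = 0
(16 + S(m, -5))*4 = (16 + 0)*4 = 16*4 = 64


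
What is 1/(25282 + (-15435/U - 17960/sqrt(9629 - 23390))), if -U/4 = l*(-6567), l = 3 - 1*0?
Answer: 2424805329393612/61305701583653458379 - 375531530880*I*sqrt(1529)/61305701583653458379 ≈ 3.9553e-5 - 2.3952e-7*I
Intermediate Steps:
l = 3 (l = 3 + 0 = 3)
U = 78804 (U = -12*(-6567) = -4*(-19701) = 78804)
1/(25282 + (-15435/U - 17960/sqrt(9629 - 23390))) = 1/(25282 + (-15435/78804 - 17960/sqrt(9629 - 23390))) = 1/(25282 + (-15435*1/78804 - 17960*(-I*sqrt(1529)/4587))) = 1/(25282 + (-1715/8756 - 17960*(-I*sqrt(1529)/4587))) = 1/(25282 + (-1715/8756 - (-17960)*I*sqrt(1529)/4587)) = 1/(25282 + (-1715/8756 + 17960*I*sqrt(1529)/4587)) = 1/(221367477/8756 + 17960*I*sqrt(1529)/4587)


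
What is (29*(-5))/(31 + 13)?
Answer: -145/44 ≈ -3.2955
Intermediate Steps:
(29*(-5))/(31 + 13) = -145/44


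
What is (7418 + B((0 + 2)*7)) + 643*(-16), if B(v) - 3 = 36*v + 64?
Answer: -2299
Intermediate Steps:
B(v) = 67 + 36*v (B(v) = 3 + (36*v + 64) = 3 + (64 + 36*v) = 67 + 36*v)
(7418 + B((0 + 2)*7)) + 643*(-16) = (7418 + (67 + 36*((0 + 2)*7))) + 643*(-16) = (7418 + (67 + 36*(2*7))) - 10288 = (7418 + (67 + 36*14)) - 10288 = (7418 + (67 + 504)) - 10288 = (7418 + 571) - 10288 = 7989 - 10288 = -2299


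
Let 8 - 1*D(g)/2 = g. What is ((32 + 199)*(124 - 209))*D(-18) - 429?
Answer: -1021449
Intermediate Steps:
D(g) = 16 - 2*g
((32 + 199)*(124 - 209))*D(-18) - 429 = ((32 + 199)*(124 - 209))*(16 - 2*(-18)) - 429 = (231*(-85))*(16 + 36) - 429 = -19635*52 - 429 = -1021020 - 429 = -1021449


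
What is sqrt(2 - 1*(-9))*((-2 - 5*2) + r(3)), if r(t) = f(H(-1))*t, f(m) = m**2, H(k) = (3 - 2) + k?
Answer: -12*sqrt(11) ≈ -39.799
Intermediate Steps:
H(k) = 1 + k
r(t) = 0 (r(t) = (1 - 1)**2*t = 0**2*t = 0*t = 0)
sqrt(2 - 1*(-9))*((-2 - 5*2) + r(3)) = sqrt(2 - 1*(-9))*((-2 - 5*2) + 0) = sqrt(2 + 9)*((-2 - 10) + 0) = sqrt(11)*(-12 + 0) = sqrt(11)*(-12) = -12*sqrt(11)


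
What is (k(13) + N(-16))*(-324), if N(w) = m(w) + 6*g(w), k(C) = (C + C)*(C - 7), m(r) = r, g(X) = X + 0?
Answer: -14256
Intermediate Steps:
g(X) = X
k(C) = 2*C*(-7 + C) (k(C) = (2*C)*(-7 + C) = 2*C*(-7 + C))
N(w) = 7*w (N(w) = w + 6*w = 7*w)
(k(13) + N(-16))*(-324) = (2*13*(-7 + 13) + 7*(-16))*(-324) = (2*13*6 - 112)*(-324) = (156 - 112)*(-324) = 44*(-324) = -14256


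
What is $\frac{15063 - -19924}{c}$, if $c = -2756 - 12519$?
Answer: $- \frac{34987}{15275} \approx -2.2905$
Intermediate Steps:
$c = -15275$
$\frac{15063 - -19924}{c} = \frac{15063 - -19924}{-15275} = \left(15063 + 19924\right) \left(- \frac{1}{15275}\right) = 34987 \left(- \frac{1}{15275}\right) = - \frac{34987}{15275}$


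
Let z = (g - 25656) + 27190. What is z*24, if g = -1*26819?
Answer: -606840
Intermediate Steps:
g = -26819
z = -25285 (z = (-26819 - 25656) + 27190 = -52475 + 27190 = -25285)
z*24 = -25285*24 = -606840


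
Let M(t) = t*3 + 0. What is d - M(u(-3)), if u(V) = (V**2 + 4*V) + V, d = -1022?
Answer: -1004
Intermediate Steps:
u(V) = V**2 + 5*V
M(t) = 3*t (M(t) = 3*t + 0 = 3*t)
d - M(u(-3)) = -1022 - 3*(-3*(5 - 3)) = -1022 - 3*(-3*2) = -1022 - 3*(-6) = -1022 - 1*(-18) = -1022 + 18 = -1004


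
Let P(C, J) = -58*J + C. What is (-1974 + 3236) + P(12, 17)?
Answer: 288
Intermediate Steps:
P(C, J) = C - 58*J
(-1974 + 3236) + P(12, 17) = (-1974 + 3236) + (12 - 58*17) = 1262 + (12 - 986) = 1262 - 974 = 288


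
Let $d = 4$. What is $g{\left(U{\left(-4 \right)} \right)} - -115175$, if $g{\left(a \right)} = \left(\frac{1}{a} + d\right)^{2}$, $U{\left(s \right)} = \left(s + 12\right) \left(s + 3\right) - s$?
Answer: $\frac{1843025}{16} \approx 1.1519 \cdot 10^{5}$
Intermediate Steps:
$U{\left(s \right)} = - s + \left(3 + s\right) \left(12 + s\right)$ ($U{\left(s \right)} = \left(12 + s\right) \left(3 + s\right) - s = \left(3 + s\right) \left(12 + s\right) - s = - s + \left(3 + s\right) \left(12 + s\right)$)
$g{\left(a \right)} = \left(4 + \frac{1}{a}\right)^{2}$ ($g{\left(a \right)} = \left(\frac{1}{a} + 4\right)^{2} = \left(4 + \frac{1}{a}\right)^{2}$)
$g{\left(U{\left(-4 \right)} \right)} - -115175 = \frac{\left(1 + 4 \left(36 + \left(-4\right)^{2} + 14 \left(-4\right)\right)\right)^{2}}{\left(36 + \left(-4\right)^{2} + 14 \left(-4\right)\right)^{2}} - -115175 = \frac{\left(1 + 4 \left(36 + 16 - 56\right)\right)^{2}}{\left(36 + 16 - 56\right)^{2}} + 115175 = \frac{\left(1 + 4 \left(-4\right)\right)^{2}}{16} + 115175 = \frac{\left(1 - 16\right)^{2}}{16} + 115175 = \frac{\left(-15\right)^{2}}{16} + 115175 = \frac{1}{16} \cdot 225 + 115175 = \frac{225}{16} + 115175 = \frac{1843025}{16}$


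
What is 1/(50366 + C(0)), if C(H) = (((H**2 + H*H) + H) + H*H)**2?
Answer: 1/50366 ≈ 1.9855e-5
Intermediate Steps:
C(H) = (H + 3*H**2)**2 (C(H) = (((H**2 + H**2) + H) + H**2)**2 = ((2*H**2 + H) + H**2)**2 = ((H + 2*H**2) + H**2)**2 = (H + 3*H**2)**2)
1/(50366 + C(0)) = 1/(50366 + 0**2*(1 + 3*0)**2) = 1/(50366 + 0*(1 + 0)**2) = 1/(50366 + 0*1**2) = 1/(50366 + 0*1) = 1/(50366 + 0) = 1/50366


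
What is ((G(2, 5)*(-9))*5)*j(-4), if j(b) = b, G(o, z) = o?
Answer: 360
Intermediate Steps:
((G(2, 5)*(-9))*5)*j(-4) = ((2*(-9))*5)*(-4) = -18*5*(-4) = -90*(-4) = 360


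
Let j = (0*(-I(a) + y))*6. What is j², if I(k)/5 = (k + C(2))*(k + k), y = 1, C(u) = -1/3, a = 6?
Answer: 0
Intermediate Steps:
C(u) = -⅓ (C(u) = -1*⅓ = -⅓)
I(k) = 10*k*(-⅓ + k) (I(k) = 5*((k - ⅓)*(k + k)) = 5*((-⅓ + k)*(2*k)) = 5*(2*k*(-⅓ + k)) = 10*k*(-⅓ + k))
j = 0 (j = (0*(-10*6*(-1 + 3*6)/3 + 1))*6 = (0*(-10*6*(-1 + 18)/3 + 1))*6 = (0*(-10*6*17/3 + 1))*6 = (0*(-1*340 + 1))*6 = (0*(-340 + 1))*6 = (0*(-339))*6 = 0*6 = 0)
j² = 0² = 0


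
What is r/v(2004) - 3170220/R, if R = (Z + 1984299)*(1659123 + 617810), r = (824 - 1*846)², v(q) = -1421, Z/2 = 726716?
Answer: -3788506353849752/11122853568971683 ≈ -0.34061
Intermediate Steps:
Z = 1453432 (Z = 2*726716 = 1453432)
r = 484 (r = (824 - 846)² = (-22)² = 484)
R = 7827483159023 (R = (1453432 + 1984299)*(1659123 + 617810) = 3437731*2276933 = 7827483159023)
r/v(2004) - 3170220/R = 484/(-1421) - 3170220/7827483159023 = 484*(-1/1421) - 3170220*1/7827483159023 = -484/1421 - 3170220/7827483159023 = -3788506353849752/11122853568971683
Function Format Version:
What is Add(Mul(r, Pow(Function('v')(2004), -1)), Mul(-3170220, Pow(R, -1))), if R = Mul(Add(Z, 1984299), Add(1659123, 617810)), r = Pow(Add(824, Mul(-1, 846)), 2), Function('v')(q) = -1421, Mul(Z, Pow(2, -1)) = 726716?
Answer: Rational(-3788506353849752, 11122853568971683) ≈ -0.34061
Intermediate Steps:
Z = 1453432 (Z = Mul(2, 726716) = 1453432)
r = 484 (r = Pow(Add(824, -846), 2) = Pow(-22, 2) = 484)
R = 7827483159023 (R = Mul(Add(1453432, 1984299), Add(1659123, 617810)) = Mul(3437731, 2276933) = 7827483159023)
Add(Mul(r, Pow(Function('v')(2004), -1)), Mul(-3170220, Pow(R, -1))) = Add(Mul(484, Pow(-1421, -1)), Mul(-3170220, Pow(7827483159023, -1))) = Add(Mul(484, Rational(-1, 1421)), Mul(-3170220, Rational(1, 7827483159023))) = Add(Rational(-484, 1421), Rational(-3170220, 7827483159023)) = Rational(-3788506353849752, 11122853568971683)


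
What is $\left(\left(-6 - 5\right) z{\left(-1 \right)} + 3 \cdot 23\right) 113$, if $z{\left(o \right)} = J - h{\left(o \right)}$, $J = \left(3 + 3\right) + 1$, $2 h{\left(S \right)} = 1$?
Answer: $- \frac{565}{2} \approx -282.5$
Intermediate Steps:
$h{\left(S \right)} = \frac{1}{2}$ ($h{\left(S \right)} = \frac{1}{2} \cdot 1 = \frac{1}{2}$)
$J = 7$ ($J = 6 + 1 = 7$)
$z{\left(o \right)} = \frac{13}{2}$ ($z{\left(o \right)} = 7 - \frac{1}{2} = \frac{13}{2}$)
$\left(\left(-6 - 5\right) z{\left(-1 \right)} + 3 \cdot 23\right) 113 = \left(\left(-6 - 5\right) \frac{13}{2} + 3 \cdot 23\right) 113 = \left(\left(-11\right) \frac{13}{2} + 69\right) 113 = \left(- \frac{143}{2} + 69\right) 113 = \left(- \frac{5}{2}\right) 113 = - \frac{565}{2}$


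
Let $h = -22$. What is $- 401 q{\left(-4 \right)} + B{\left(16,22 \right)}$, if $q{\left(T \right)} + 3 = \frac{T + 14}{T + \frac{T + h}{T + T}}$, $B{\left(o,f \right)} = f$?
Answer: $\frac{19715}{3} \approx 6571.7$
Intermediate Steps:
$q{\left(T \right)} = -3 + \frac{14 + T}{T + \frac{-22 + T}{2 T}}$ ($q{\left(T \right)} = -3 + \frac{T + 14}{T + \frac{T - 22}{T + T}} = -3 + \frac{14 + T}{T + \frac{-22 + T}{2 T}}$)
$- 401 q{\left(-4 \right)} + B{\left(16,22 \right)} = - 401 \frac{66 - 4 \left(-4\right)^{2} + 25 \left(-4\right)}{-22 - 4 + 2 \left(-4\right)^{2}} + 22 = - 401 \frac{66 - 64 - 100}{-22 - 4 + 2 \cdot 16} + 22 = - 401 \frac{66 - 64 - 100}{-22 - 4 + 32} + 22 = - 401 \cdot \frac{1}{6} \left(-98\right) + 22 = \left(-401\right) \left(- \frac{49}{3}\right) + 22 = \frac{19649}{3} + 22 = \frac{19715}{3}$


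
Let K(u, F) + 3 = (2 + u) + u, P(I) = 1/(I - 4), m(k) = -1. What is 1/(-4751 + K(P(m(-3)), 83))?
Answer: -5/23762 ≈ -0.00021042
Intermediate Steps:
P(I) = 1/(-4 + I)
K(u, F) = -1 + 2*u (K(u, F) = -3 + ((2 + u) + u) = -3 + (2 + 2*u) = -1 + 2*u)
1/(-4751 + K(P(m(-3)), 83)) = 1/(-4751 + (-1 + 2/(-4 - 1))) = 1/(-4751 + (-1 + 2/(-5))) = 1/(-4751 + (-1 + 2*(-⅕))) = 1/(-4751 + (-1 - ⅖)) = 1/(-4751 - 7/5) = 1/(-23762/5) = -5/23762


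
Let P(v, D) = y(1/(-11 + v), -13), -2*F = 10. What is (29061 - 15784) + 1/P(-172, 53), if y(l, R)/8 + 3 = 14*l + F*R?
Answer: 1203639895/90656 ≈ 13277.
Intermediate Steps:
F = -5 (F = -½*10 = -5)
y(l, R) = -24 - 40*R + 112*l (y(l, R) = -24 + 8*(14*l - 5*R) = -24 + 8*(-5*R + 14*l) = -24 + (-40*R + 112*l) = -24 - 40*R + 112*l)
P(v, D) = 496 + 112/(-11 + v) (P(v, D) = -24 - 40*(-13) + 112/(-11 + v) = -24 + 520 + 112/(-11 + v) = 496 + 112/(-11 + v))
(29061 - 15784) + 1/P(-172, 53) = (29061 - 15784) + 1/(16*(-334 + 31*(-172))/(-11 - 172)) = 13277 + 1/(16*(-334 - 5332)/(-183)) = 13277 + 1/(16*(-1/183)*(-5666)) = 13277 + 1/(90656/183) = 13277 + 183/90656 = 1203639895/90656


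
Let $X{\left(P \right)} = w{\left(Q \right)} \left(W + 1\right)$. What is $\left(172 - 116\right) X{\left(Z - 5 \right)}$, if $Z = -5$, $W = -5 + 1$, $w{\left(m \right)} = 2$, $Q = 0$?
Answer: $-336$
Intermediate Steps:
$W = -4$
$X{\left(P \right)} = -6$ ($X{\left(P \right)} = 2 \left(-4 + 1\right) = 2 \left(-3\right) = -6$)
$\left(172 - 116\right) X{\left(Z - 5 \right)} = \left(172 - 116\right) \left(-6\right) = 56 \left(-6\right) = -336$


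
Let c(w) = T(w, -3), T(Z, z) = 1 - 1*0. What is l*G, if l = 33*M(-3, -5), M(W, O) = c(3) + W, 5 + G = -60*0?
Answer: 330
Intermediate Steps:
T(Z, z) = 1 (T(Z, z) = 1 + 0 = 1)
c(w) = 1
G = -5 (G = -5 - 60*0 = -5 + 0 = -5)
M(W, O) = 1 + W
l = -66 (l = 33*(1 - 3) = 33*(-2) = -66)
l*G = -66*(-5) = 330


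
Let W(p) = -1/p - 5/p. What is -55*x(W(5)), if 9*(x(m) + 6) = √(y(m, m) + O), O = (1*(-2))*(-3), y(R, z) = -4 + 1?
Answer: 330 - 55*√3/9 ≈ 319.42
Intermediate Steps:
W(p) = -6/p
y(R, z) = -3
O = 6 (O = -2*(-3) = 6)
x(m) = -6 + √3/9 (x(m) = -6 + √(-3 + 6)/9 = -6 + √3/9)
-55*x(W(5)) = -55*(-6 + √3/9) = 330 - 55*√3/9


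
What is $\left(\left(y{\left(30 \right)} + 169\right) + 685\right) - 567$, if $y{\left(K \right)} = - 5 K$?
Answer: $137$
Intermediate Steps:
$\left(\left(y{\left(30 \right)} + 169\right) + 685\right) - 567 = \left(\left(\left(-5\right) 30 + 169\right) + 685\right) - 567 = \left(\left(-150 + 169\right) + 685\right) - 567 = \left(19 + 685\right) - 567 = 704 - 567 = 137$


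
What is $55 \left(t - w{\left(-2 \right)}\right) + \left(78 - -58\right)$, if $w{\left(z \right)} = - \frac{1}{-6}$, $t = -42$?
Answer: $- \frac{13099}{6} \approx -2183.2$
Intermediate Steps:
$w{\left(z \right)} = \frac{1}{6}$ ($w{\left(z \right)} = \left(-1\right) \left(- \frac{1}{6}\right) = \frac{1}{6}$)
$55 \left(t - w{\left(-2 \right)}\right) + \left(78 - -58\right) = 55 \left(-42 - \frac{1}{6}\right) + \left(78 - -58\right) = 55 \left(-42 - \frac{1}{6}\right) + \left(78 + 58\right) = 55 \left(- \frac{253}{6}\right) + 136 = - \frac{13915}{6} + 136 = - \frac{13099}{6}$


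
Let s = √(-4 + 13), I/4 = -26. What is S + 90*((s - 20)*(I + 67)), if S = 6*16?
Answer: 56706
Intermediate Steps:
I = -104 (I = 4*(-26) = -104)
S = 96
s = 3 (s = √9 = 3)
S + 90*((s - 20)*(I + 67)) = 96 + 90*((3 - 20)*(-104 + 67)) = 96 + 90*(-17*(-37)) = 96 + 90*629 = 96 + 56610 = 56706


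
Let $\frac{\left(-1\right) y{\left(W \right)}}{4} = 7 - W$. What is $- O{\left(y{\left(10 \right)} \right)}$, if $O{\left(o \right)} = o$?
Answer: $-12$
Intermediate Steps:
$y{\left(W \right)} = -28 + 4 W$ ($y{\left(W \right)} = - 4 \left(7 - W\right) = -28 + 4 W$)
$- O{\left(y{\left(10 \right)} \right)} = - (-28 + 4 \cdot 10) = - (-28 + 40) = \left(-1\right) 12 = -12$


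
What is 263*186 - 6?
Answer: 48912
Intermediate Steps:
263*186 - 6 = 48918 - 6 = 48912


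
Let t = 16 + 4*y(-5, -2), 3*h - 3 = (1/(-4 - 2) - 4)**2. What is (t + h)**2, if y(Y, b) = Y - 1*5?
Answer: 3455881/11664 ≈ 296.29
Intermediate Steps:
y(Y, b) = -5 + Y (y(Y, b) = Y - 5 = -5 + Y)
h = 733/108 (h = 1 + (1/(-4 - 2) - 4)**2/3 = 1 + (1/(-6) - 4)**2/3 = 1 + (-1/6 - 4)**2/3 = 1 + (-25/6)**2/3 = 1 + (1/3)*(625/36) = 1 + 625/108 = 733/108 ≈ 6.7870)
t = -24 (t = 16 + 4*(-5 - 5) = 16 + 4*(-10) = 16 - 40 = -24)
(t + h)**2 = (-24 + 733/108)**2 = (-1859/108)**2 = 3455881/11664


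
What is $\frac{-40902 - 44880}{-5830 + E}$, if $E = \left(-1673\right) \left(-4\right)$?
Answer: $- \frac{42891}{431} \approx -99.515$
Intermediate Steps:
$E = 6692$
$\frac{-40902 - 44880}{-5830 + E} = \frac{-40902 - 44880}{-5830 + 6692} = - \frac{85782}{862} = \left(-85782\right) \frac{1}{862} = - \frac{42891}{431}$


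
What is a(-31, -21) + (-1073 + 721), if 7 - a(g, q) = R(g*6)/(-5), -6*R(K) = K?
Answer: -1694/5 ≈ -338.80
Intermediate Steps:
R(K) = -K/6
a(g, q) = 7 - g/5 (a(g, q) = 7 - (-g*6/6)/(-5) = 7 - (-g)*(-1)/5 = 7 - g/5)
a(-31, -21) + (-1073 + 721) = (7 - ⅕*(-31)) + (-1073 + 721) = (7 + 31/5) - 352 = 66/5 - 352 = -1694/5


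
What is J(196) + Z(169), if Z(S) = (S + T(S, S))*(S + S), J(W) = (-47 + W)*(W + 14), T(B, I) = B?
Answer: 145534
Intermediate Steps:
J(W) = (-47 + W)*(14 + W)
Z(S) = 4*S² (Z(S) = (S + S)*(S + S) = (2*S)*(2*S) = 4*S²)
J(196) + Z(169) = (-658 + 196² - 33*196) + 4*169² = (-658 + 38416 - 6468) + 4*28561 = 31290 + 114244 = 145534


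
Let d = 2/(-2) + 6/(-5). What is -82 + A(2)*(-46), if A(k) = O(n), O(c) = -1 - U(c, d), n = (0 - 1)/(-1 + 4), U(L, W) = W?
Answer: -686/5 ≈ -137.20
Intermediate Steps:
d = -11/5 (d = 2*(-½) + 6*(-⅕) = -1 - 6/5 = -11/5 ≈ -2.2000)
n = -⅓ (n = -1/3 = -1*⅓ = -⅓ ≈ -0.33333)
O(c) = 6/5 (O(c) = -1 - 1*(-11/5) = -1 + 11/5 = 6/5)
A(k) = 6/5
-82 + A(2)*(-46) = -82 + (6/5)*(-46) = -82 - 276/5 = -686/5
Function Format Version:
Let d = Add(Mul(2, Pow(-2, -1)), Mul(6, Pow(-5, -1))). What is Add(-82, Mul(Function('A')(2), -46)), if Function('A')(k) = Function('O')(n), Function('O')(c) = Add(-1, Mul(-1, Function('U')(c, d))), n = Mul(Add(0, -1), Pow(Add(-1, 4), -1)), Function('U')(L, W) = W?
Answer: Rational(-686, 5) ≈ -137.20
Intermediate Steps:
d = Rational(-11, 5) (d = Add(Mul(2, Rational(-1, 2)), Mul(6, Rational(-1, 5))) = Add(-1, Rational(-6, 5)) = Rational(-11, 5) ≈ -2.2000)
n = Rational(-1, 3) (n = Mul(-1, Pow(3, -1)) = Mul(-1, Rational(1, 3)) = Rational(-1, 3) ≈ -0.33333)
Function('O')(c) = Rational(6, 5) (Function('O')(c) = Add(-1, Mul(-1, Rational(-11, 5))) = Add(-1, Rational(11, 5)) = Rational(6, 5))
Function('A')(k) = Rational(6, 5)
Add(-82, Mul(Function('A')(2), -46)) = Add(-82, Mul(Rational(6, 5), -46)) = Add(-82, Rational(-276, 5)) = Rational(-686, 5)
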